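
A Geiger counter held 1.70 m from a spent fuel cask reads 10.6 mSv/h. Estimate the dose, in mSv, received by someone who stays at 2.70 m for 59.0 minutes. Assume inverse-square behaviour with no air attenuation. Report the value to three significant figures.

Since intensity falls as 1/r², rate at 2.70 m:
(1.70/2.70)² = 0.3964, so 10.6 × 0.3964 = 4.202 mSv/h.
Dose = rate × time = 4.202 mSv/h × 0.9833 h = 4.132 mSv.

4.13 mSv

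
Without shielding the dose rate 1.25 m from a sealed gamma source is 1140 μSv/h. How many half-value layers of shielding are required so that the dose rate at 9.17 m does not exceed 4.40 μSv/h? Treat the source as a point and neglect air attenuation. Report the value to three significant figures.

2.27 half-value layers

At 9.17 m, distance alone gives 1140 × (1.25/9.17)² = 1140 × 0.01858 = 21.18 μSv/h.
Further attenuation needed: 21.18/4.40 = 4.814.
n = log₂(4.814) = 2.267 half-value layers.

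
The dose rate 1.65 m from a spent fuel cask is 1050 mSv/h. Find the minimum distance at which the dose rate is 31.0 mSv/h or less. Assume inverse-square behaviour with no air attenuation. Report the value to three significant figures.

9.60 m

By the inverse-square law, d₂ = d₁·√(I₁/I₂).
I₁/I₂ = 1050/31.0 = 33.87, so d₂ = 1.65 × √33.87 = 9.603 m.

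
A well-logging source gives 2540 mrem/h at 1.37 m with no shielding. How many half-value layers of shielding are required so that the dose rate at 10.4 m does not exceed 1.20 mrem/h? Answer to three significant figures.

5.20 half-value layers

At 10.4 m, distance alone gives (1.37/10.4)² = 0.01735, so 2540 × 0.01735 = 44.07 mrem/h.
Further attenuation needed: 44.07/1.20 = 36.73.
n = log₂(36.73) = 5.199 half-value layers.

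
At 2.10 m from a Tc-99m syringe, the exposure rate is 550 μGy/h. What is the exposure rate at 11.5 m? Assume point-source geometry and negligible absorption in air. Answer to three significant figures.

18.3 μGy/h

Since intensity falls as 1/r², the rate at 11.5 m is
(2.10/11.5)² = 0.03335, so 550 × 0.03335 = 18.34 μGy/h.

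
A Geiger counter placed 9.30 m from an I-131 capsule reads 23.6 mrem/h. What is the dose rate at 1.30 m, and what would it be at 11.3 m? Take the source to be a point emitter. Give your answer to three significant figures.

Since intensity falls as 1/r²,
At 1.30 m: 23.6 × (9.30/1.30)² = 23.6 × 51.18 = 1208 mrem/h
At 11.3 m: (1.30/11.3)² = 0.01324, so 1208 × 0.01324 = 15.99 mrem/h.

1210 mrem/h; 16.0 mrem/h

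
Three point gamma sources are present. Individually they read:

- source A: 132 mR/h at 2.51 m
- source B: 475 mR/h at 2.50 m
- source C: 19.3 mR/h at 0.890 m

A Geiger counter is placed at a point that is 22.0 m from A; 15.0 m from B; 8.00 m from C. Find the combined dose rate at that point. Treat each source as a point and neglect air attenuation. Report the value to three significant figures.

15.2 mR/h

By superposition, sum each source's inverse-square contribution:
A: 132 × (2.51/22.0)² = 1.718 mR/h
B: 475 × (2.50/15.0)² = 13.19 mR/h
C: 19.3 × (0.890/8.00)² = 0.2389 mR/h
Total = 1.718 + 13.19 + 0.2389 = 15.15 mR/h.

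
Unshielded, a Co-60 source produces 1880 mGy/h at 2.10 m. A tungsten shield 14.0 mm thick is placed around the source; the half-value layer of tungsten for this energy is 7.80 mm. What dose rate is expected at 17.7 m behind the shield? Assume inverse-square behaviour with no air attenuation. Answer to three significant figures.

7.63 mGy/h

Distance alone: 1880 × (2.10/17.7)² = 1880 × 0.01408 = 26.47 mGy/h.
Shield: 14.0/7.80 = 1.795 half-value layers → attenuation 2^(−1.795) = 0.2882.
Combined: 26.47 × 0.2882 = 7.629 mGy/h.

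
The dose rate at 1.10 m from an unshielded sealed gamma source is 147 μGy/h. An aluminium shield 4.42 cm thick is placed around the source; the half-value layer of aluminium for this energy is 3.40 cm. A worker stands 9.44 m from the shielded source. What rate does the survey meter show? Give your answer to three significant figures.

Distance alone: 147 × (1.10/9.44)² = 147 × 0.01358 = 1.996 μGy/h.
Shield: 4.42/3.40 = 1.300 half-value layers → attenuation 2^(−1.300) = 0.4061.
Combined: 1.996 × 0.4061 = 0.8106 μGy/h.

0.811 μGy/h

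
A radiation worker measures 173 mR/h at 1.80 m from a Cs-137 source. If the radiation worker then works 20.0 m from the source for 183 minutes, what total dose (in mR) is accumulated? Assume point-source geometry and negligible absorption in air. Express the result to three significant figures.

4.27 mR

Intensity scales as (d₁/d₂)², so rate at 20.0 m:
(1.80/20.0)² = 0.008100, so 173 × 0.008100 = 1.401 mR/h.
Dose = rate × time = 1.401 mR/h × 3.050 h = 4.273 mR.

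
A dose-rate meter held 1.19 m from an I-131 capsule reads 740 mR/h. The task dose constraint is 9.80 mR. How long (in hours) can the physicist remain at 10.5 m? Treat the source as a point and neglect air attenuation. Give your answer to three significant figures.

1.03 h

By the inverse-square law, rate at 10.5 m:
(1.19/10.5)² = 0.01284, so 740 × 0.01284 = 9.502 mR/h.
Stay time = 9.80 mR ÷ 9.502 mR/h = 1.031 h.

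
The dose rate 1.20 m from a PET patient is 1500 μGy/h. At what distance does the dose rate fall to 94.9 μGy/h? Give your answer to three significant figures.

Applying the 1/r² law, d₂ = d₁·√(I₁/I₂).
I₁/I₂ = 1500/94.9 = 15.81, so d₂ = 1.20 × √15.81 = 4.771 m.

4.77 m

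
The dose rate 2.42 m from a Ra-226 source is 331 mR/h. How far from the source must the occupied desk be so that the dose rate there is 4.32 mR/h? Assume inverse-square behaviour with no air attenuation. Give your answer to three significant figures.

Since intensity falls as 1/r², d₂ = d₁·√(I₁/I₂).
I₁/I₂ = 331/4.32 = 76.62, so d₂ = 2.42 × √76.62 = 21.18 m.

21.2 m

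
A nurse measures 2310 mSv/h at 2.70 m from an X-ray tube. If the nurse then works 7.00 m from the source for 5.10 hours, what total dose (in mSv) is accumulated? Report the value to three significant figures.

1750 mSv

Intensity scales as (d₁/d₂)², so rate at 7.00 m:
2310 × (2.70/7.00)² = 2310 × 0.1488 = 343.7 mSv/h.
Dose = rate × time = 343.7 mSv/h × 5.100 h = 1753 mSv.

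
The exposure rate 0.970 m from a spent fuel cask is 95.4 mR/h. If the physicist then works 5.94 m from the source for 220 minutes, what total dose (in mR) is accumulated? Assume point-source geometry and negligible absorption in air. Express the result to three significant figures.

Using I₁d₁² = I₂d₂², rate at 5.94 m:
95.4 × (0.970/5.94)² = 95.4 × 0.02667 = 2.544 mR/h.
Dose = rate × time = 2.544 mR/h × 3.667 h = 9.329 mR.

9.33 mR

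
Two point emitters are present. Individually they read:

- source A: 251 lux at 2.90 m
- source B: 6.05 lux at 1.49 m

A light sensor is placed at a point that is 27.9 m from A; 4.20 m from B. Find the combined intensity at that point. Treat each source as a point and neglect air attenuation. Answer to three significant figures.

Each source contributes Iᵢ·(dᵢ/rᵢ)²; contributions add.
A: 251 × (2.90/27.9)² = 2.712 lux
B: 6.05 × (1.49/4.20)² = 0.7614 lux
Total = 2.712 + 0.7614 = 3.473 lux.

3.47 lux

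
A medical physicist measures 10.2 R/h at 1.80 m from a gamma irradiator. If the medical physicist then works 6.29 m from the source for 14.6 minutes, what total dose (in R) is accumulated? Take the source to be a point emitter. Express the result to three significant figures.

Applying the 1/r² law, rate at 6.29 m:
10.2 × (1.80/6.29)² = 10.2 × 0.08189 = 0.8353 R/h.
Dose = rate × time = 0.8353 R/h × 0.2433 h = 0.2032 R.

0.203 R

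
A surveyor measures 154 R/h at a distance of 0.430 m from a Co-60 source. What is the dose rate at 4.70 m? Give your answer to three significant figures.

By the inverse-square law, the rate at 4.70 m is
154 × (0.430/4.70)² = 154 × 0.008370 = 1.289 R/h.

1.29 R/h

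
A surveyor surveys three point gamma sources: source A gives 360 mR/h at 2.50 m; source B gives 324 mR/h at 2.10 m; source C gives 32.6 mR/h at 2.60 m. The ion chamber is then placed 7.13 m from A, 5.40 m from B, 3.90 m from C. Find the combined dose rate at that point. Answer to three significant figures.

Each source contributes Iᵢ·(dᵢ/rᵢ)²; contributions add.
A: 360 × (2.50/7.13)² = 44.26 mR/h
B: 324 × (2.10/5.40)² = 49.00 mR/h
C: 32.6 × (2.60/3.90)² = 14.49 mR/h
Total = 44.26 + 49.00 + 14.49 = 107.8 mR/h.

108 mR/h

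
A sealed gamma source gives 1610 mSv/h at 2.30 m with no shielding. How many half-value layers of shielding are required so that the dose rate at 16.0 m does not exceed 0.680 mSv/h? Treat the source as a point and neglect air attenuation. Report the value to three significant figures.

5.61 half-value layers

At 16.0 m, distance alone gives (2.30/16.0)² = 0.02066, so 1610 × 0.02066 = 33.26 mSv/h.
Further attenuation needed: 33.26/0.680 = 48.91.
n = log₂(48.91) = 5.612 half-value layers.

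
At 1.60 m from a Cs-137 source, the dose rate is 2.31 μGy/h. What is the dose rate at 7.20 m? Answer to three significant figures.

0.114 μGy/h

Intensity scales as (d₁/d₂)², so the rate at 7.20 m is
2.31 × (1.60/7.20)² = 2.31 × 0.04938 = 0.1141 μGy/h.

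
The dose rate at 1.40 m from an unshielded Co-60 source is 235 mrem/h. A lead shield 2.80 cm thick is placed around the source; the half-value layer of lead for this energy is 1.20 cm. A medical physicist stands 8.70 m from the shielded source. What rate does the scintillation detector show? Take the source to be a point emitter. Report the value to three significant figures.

Distance alone: (1.40/8.70)² = 0.02590, so 235 × 0.02590 = 6.087 mrem/h.
Shield: 2.80/1.20 = 2.333 half-value layers → attenuation 2^(−2.333) = 0.1985.
Combined: 6.087 × 0.1985 = 1.208 mrem/h.

1.21 mrem/h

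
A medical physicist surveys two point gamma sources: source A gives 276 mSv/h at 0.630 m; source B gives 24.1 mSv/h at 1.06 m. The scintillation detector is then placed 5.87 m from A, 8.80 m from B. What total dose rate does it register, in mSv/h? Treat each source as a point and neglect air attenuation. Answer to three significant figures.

Each source contributes Iᵢ·(dᵢ/rᵢ)²; contributions add.
A: 276 × (0.630/5.87)² = 3.179 mSv/h
B: 24.1 × (1.06/8.80)² = 0.3497 mSv/h
Total = 3.179 + 0.3497 = 3.529 mSv/h.

3.53 mSv/h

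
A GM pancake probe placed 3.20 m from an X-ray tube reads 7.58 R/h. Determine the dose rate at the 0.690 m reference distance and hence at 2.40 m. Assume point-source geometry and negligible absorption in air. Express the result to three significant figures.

163 R/h; 13.5 R/h

Applying the 1/r² law,
At 0.690 m: 7.58 × (3.20/0.690)² = 7.58 × 21.51 = 163.0 R/h
At 2.40 m: (0.690/2.40)² = 0.08266, so 163.0 × 0.08266 = 13.47 R/h.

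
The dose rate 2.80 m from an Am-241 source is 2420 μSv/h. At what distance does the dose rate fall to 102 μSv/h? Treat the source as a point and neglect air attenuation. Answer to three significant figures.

Intensity scales as (d₁/d₂)², so d₂ = d₁·√(I₁/I₂).
I₁/I₂ = 2420/102 = 23.73, so d₂ = 2.80 × √23.73 = 13.64 m.

13.6 m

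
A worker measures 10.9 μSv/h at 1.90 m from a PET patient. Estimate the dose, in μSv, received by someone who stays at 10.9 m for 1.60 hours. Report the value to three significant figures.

Since intensity falls as 1/r², rate at 10.9 m:
10.9 × (1.90/10.9)² = 10.9 × 0.03038 = 0.3311 μSv/h.
Dose = rate × time = 0.3311 μSv/h × 1.600 h = 0.5298 μSv.

0.530 μSv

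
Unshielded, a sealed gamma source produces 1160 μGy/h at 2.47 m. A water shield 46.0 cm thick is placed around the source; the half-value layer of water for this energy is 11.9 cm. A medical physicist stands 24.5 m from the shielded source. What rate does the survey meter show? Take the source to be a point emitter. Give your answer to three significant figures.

Distance alone: 1160 × (2.47/24.5)² = 1160 × 0.01016 = 11.79 μGy/h.
Shield: 46.0/11.9 = 3.866 half-value layers → attenuation 2^(−3.866) = 0.06858.
Combined: 11.79 × 0.06858 = 0.8086 μGy/h.

0.809 μGy/h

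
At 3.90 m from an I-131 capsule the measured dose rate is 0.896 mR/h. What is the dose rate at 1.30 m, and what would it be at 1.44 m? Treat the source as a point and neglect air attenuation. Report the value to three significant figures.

8.06 mR/h; 6.57 mR/h

Since intensity falls as 1/r²,
At 1.30 m: 0.896 × (3.90/1.30)² = 0.896 × 9.000 = 8.064 mR/h
At 1.44 m: (1.30/1.44)² = 0.8150, so 8.064 × 0.8150 = 6.572 mR/h.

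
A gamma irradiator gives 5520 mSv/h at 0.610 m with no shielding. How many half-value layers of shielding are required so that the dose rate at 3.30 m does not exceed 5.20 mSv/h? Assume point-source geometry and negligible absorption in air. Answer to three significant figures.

5.18 half-value layers

At 3.30 m, distance alone gives 5520 × (0.610/3.30)² = 5520 × 0.03417 = 188.6 mSv/h.
Further attenuation needed: 188.6/5.20 = 36.27.
n = log₂(36.27) = 5.181 half-value layers.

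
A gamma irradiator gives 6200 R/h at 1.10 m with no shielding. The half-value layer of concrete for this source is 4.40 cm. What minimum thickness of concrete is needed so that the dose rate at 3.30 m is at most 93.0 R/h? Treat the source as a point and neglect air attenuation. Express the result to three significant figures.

12.7 cm

At 3.30 m, distance alone gives 6200 × (1.10/3.30)² = 6200 × 0.1111 = 688.8 R/h.
Further attenuation needed: 688.8/93.0 = 7.406.
n = log₂(7.406) = 2.889 half-value layers.
Thickness = 2.889 × 4.40 cm = 12.71 cm.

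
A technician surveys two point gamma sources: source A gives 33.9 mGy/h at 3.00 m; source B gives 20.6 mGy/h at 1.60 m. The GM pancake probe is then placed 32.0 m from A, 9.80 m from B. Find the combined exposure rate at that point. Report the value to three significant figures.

By superposition, sum each source's inverse-square contribution:
A: 33.9 × (3.00/32.0)² = 0.2979 mGy/h
B: 20.6 × (1.60/9.80)² = 0.5491 mGy/h
Total = 0.2979 + 0.5491 = 0.8470 mGy/h.

0.847 mGy/h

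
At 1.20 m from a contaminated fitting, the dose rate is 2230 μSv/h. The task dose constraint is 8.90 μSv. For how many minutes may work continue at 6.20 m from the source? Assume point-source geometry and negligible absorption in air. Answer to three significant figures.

Applying the 1/r² law, rate at 6.20 m:
(1.20/6.20)² = 0.03746, so 2230 × 0.03746 = 83.54 μSv/h.
Stay time = 8.90 μSv ÷ 83.54 μSv/h = 0.1065 h = 6.390 min.

6.39 min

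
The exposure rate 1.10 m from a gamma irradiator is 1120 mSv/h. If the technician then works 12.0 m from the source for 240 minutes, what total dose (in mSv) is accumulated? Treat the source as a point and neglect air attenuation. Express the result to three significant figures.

Using I₁d₁² = I₂d₂², rate at 12.0 m:
(1.10/12.0)² = 0.008403, so 1120 × 0.008403 = 9.411 mSv/h.
Dose = rate × time = 9.411 mSv/h × 4.000 h = 37.64 mSv.

37.6 mSv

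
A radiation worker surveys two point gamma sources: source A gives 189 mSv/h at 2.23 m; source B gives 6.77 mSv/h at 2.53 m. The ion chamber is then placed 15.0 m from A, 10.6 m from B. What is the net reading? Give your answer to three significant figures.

Each source contributes Iᵢ·(dᵢ/rᵢ)²; contributions add.
A: 189 × (2.23/15.0)² = 4.177 mSv/h
B: 6.77 × (2.53/10.6)² = 0.3857 mSv/h
Total = 4.177 + 0.3857 = 4.563 mSv/h.

4.56 mSv/h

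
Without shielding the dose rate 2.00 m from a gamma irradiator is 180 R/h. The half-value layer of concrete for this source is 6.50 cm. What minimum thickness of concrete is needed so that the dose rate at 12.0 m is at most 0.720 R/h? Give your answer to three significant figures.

18.2 cm

At 12.0 m, distance alone gives (2.00/12.0)² = 0.02778, so 180 × 0.02778 = 5.000 R/h.
Further attenuation needed: 5.000/0.720 = 6.944.
n = log₂(6.944) = 2.796 half-value layers.
Thickness = 2.796 × 6.50 cm = 18.17 cm.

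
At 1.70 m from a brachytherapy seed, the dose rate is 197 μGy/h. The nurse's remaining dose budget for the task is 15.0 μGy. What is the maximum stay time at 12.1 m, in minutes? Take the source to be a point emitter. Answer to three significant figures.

By the inverse-square law, rate at 12.1 m:
197 × (1.70/12.1)² = 197 × 0.01974 = 3.889 μGy/h.
Stay time = 15.0 μGy ÷ 3.889 μGy/h = 3.857 h = 231.4 min.

231 min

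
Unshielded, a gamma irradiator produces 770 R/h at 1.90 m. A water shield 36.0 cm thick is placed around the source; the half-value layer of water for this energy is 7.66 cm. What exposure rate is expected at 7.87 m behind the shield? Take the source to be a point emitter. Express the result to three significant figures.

1.73 R/h

Distance alone: (1.90/7.87)² = 0.05829, so 770 × 0.05829 = 44.88 R/h.
Shield: 36.0/7.66 = 4.700 half-value layers → attenuation 2^(−4.700) = 0.03847.
Combined: 44.88 × 0.03847 = 1.727 R/h.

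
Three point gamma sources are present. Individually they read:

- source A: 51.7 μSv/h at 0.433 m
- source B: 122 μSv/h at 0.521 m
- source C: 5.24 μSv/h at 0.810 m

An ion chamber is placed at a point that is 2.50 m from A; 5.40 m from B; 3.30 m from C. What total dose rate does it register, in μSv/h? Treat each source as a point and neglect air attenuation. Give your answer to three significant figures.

By superposition, sum each source's inverse-square contribution:
A: 51.7 × (0.433/2.50)² = 1.551 μSv/h
B: 122 × (0.521/5.40)² = 1.136 μSv/h
C: 5.24 × (0.810/3.30)² = 0.3157 μSv/h
Total = 1.551 + 1.136 + 0.3157 = 3.003 μSv/h.

3.00 μSv/h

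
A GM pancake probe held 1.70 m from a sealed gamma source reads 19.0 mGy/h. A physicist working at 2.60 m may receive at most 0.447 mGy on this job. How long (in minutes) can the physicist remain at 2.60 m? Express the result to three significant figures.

3.30 min

By the inverse-square law, rate at 2.60 m:
19.0 × (1.70/2.60)² = 19.0 × 0.4275 = 8.123 mGy/h.
Stay time = 0.447 mGy ÷ 8.123 mGy/h = 0.05503 h = 3.302 min.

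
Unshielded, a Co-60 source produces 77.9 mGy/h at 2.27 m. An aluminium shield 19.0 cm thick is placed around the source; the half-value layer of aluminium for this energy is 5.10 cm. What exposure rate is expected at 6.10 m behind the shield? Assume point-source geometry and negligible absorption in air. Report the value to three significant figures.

0.816 mGy/h

Distance alone: 77.9 × (2.27/6.10)² = 77.9 × 0.1385 = 10.79 mGy/h.
Shield: 19.0/5.10 = 3.725 half-value layers → attenuation 2^(−3.725) = 0.07562.
Combined: 10.79 × 0.07562 = 0.8159 mGy/h.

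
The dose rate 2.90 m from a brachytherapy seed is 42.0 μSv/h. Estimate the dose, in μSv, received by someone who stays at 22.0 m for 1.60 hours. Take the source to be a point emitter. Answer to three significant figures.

By the inverse-square law, rate at 22.0 m:
42.0 × (2.90/22.0)² = 42.0 × 0.01738 = 0.7300 μSv/h.
Dose = rate × time = 0.7300 μSv/h × 1.600 h = 1.168 μSv.

1.17 μSv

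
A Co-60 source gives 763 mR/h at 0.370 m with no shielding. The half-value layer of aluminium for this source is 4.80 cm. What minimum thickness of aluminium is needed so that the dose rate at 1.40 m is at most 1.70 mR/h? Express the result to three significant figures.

At 1.40 m, distance alone gives 763 × (0.370/1.40)² = 763 × 0.06985 = 53.30 mR/h.
Further attenuation needed: 53.30/1.70 = 31.35.
n = log₂(31.35) = 4.970 half-value layers.
Thickness = 4.970 × 4.80 cm = 23.86 cm.

23.9 cm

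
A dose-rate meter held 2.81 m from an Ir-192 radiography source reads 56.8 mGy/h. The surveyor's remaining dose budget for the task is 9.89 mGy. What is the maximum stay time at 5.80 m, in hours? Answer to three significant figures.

0.742 h

By the inverse-square law, rate at 5.80 m:
(2.81/5.80)² = 0.2347, so 56.8 × 0.2347 = 13.33 mGy/h.
Stay time = 9.89 mGy ÷ 13.33 mGy/h = 0.7419 h.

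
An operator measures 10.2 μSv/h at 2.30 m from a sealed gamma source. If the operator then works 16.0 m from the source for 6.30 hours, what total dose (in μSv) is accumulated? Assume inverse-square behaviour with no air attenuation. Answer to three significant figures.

Since intensity falls as 1/r², rate at 16.0 m:
10.2 × (2.30/16.0)² = 10.2 × 0.02066 = 0.2107 μSv/h.
Dose = rate × time = 0.2107 μSv/h × 6.300 h = 1.327 μSv.

1.33 μSv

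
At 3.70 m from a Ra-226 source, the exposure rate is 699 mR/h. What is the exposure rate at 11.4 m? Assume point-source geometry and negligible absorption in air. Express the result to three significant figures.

73.6 mR/h

Since intensity falls as 1/r², the rate at 11.4 m is
699 × (3.70/11.4)² = 699 × 0.1053 = 73.60 mR/h.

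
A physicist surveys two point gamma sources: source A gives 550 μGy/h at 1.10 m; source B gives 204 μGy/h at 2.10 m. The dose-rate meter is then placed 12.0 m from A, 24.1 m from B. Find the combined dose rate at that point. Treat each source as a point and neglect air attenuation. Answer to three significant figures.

6.17 μGy/h

By superposition, sum each source's inverse-square contribution:
A: 550 × (1.10/12.0)² = 4.622 μGy/h
B: 204 × (2.10/24.1)² = 1.549 μGy/h
Total = 4.622 + 1.549 = 6.171 μGy/h.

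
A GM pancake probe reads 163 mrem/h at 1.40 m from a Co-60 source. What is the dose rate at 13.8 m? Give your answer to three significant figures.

1.68 mrem/h

Applying the 1/r² law, the rate at 13.8 m is
163 × (1.40/13.8)² = 163 × 0.01029 = 1.677 mrem/h.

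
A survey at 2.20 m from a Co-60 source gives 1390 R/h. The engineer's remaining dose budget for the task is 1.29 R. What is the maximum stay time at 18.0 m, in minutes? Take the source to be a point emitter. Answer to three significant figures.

3.73 min

By the inverse-square law, rate at 18.0 m:
(2.20/18.0)² = 0.01494, so 1390 × 0.01494 = 20.77 R/h.
Stay time = 1.29 R ÷ 20.77 R/h = 0.06211 h = 3.727 min.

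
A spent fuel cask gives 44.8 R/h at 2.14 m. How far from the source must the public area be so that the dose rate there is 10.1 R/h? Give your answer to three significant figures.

4.51 m

Applying the 1/r² law, d₂ = d₁·√(I₁/I₂).
I₁/I₂ = 44.8/10.1 = 4.436, so d₂ = 2.14 × √4.436 = 4.507 m.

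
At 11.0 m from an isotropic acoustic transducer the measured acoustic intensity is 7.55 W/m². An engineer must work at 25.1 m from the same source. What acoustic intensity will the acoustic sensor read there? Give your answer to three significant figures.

Intensity scales as (d₁/d₂)², so scaling from 11.0 m to 25.1 m:
(11.0/25.1)² = 0.1921, so 7.55 × 0.1921 = 1.450 W/m².

1.45 W/m²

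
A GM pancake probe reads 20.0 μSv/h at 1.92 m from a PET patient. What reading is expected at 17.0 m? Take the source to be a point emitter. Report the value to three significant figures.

0.255 μSv/h

Using I₁d₁² = I₂d₂², the rate at 17.0 m is
(1.92/17.0)² = 0.01276, so 20.0 × 0.01276 = 0.2552 μSv/h.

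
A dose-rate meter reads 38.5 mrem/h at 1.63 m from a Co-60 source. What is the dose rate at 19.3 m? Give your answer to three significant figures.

0.275 mrem/h

Applying the 1/r² law, the rate at 19.3 m is
38.5 × (1.63/19.3)² = 38.5 × 0.007133 = 0.2746 mrem/h.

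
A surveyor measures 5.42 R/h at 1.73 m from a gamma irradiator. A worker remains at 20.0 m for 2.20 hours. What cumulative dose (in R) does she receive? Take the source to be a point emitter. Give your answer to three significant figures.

0.0892 R

Intensity scales as (d₁/d₂)², so rate at 20.0 m:
5.42 × (1.73/20.0)² = 5.42 × 0.007482 = 0.04055 R/h.
Dose = rate × time = 0.04055 R/h × 2.200 h = 0.08921 R.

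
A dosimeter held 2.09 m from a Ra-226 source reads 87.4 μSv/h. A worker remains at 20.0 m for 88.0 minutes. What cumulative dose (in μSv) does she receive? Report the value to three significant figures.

Since intensity falls as 1/r², rate at 20.0 m:
87.4 × (2.09/20.0)² = 87.4 × 0.01092 = 0.9544 μSv/h.
Dose = rate × time = 0.9544 μSv/h × 1.467 h = 1.400 μSv.

1.40 μSv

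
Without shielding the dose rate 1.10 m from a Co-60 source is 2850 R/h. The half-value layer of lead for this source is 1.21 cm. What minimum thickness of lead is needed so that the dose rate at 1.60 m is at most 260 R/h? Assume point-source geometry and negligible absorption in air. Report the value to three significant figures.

2.87 cm

At 1.60 m, distance alone gives 2850 × (1.10/1.60)² = 2850 × 0.4727 = 1347 R/h.
Further attenuation needed: 1347/260 = 5.181.
n = log₂(5.181) = 2.373 half-value layers.
Thickness = 2.373 × 1.21 cm = 2.871 cm.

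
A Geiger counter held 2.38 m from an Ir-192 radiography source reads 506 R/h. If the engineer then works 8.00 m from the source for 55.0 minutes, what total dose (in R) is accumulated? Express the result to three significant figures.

Applying the 1/r² law, rate at 8.00 m:
(2.38/8.00)² = 0.08851, so 506 × 0.08851 = 44.79 R/h.
Dose = rate × time = 44.79 R/h × 0.9167 h = 41.06 R.

41.1 R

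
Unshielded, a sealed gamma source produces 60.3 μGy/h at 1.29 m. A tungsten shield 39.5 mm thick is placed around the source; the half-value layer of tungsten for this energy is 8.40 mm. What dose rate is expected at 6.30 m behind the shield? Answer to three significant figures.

Distance alone: 60.3 × (1.29/6.30)² = 60.3 × 0.04193 = 2.528 μGy/h.
Shield: 39.5/8.40 = 4.702 half-value layers → attenuation 2^(−4.702) = 0.03842.
Combined: 2.528 × 0.03842 = 0.09713 μGy/h.

0.0971 μGy/h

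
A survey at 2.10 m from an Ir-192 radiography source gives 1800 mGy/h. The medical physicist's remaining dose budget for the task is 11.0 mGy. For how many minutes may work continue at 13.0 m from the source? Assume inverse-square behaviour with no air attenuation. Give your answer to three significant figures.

14.1 min

Intensity scales as (d₁/d₂)², so rate at 13.0 m:
1800 × (2.10/13.0)² = 1800 × 0.02609 = 46.96 mGy/h.
Stay time = 11.0 mGy ÷ 46.96 mGy/h = 0.2342 h = 14.05 min.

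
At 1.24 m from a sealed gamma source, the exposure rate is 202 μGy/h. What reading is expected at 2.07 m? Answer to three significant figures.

72.5 μGy/h

Applying the 1/r² law, the rate at 2.07 m is
(1.24/2.07)² = 0.3588, so 202 × 0.3588 = 72.48 μGy/h.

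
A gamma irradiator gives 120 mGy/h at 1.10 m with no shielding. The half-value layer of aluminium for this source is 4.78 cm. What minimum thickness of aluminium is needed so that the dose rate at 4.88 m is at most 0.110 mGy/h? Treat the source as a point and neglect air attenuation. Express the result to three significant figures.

27.7 cm

At 4.88 m, distance alone gives (1.10/4.88)² = 0.05081, so 120 × 0.05081 = 6.097 mGy/h.
Further attenuation needed: 6.097/0.110 = 55.43.
n = log₂(55.43) = 5.793 half-value layers.
Thickness = 5.793 × 4.78 cm = 27.69 cm.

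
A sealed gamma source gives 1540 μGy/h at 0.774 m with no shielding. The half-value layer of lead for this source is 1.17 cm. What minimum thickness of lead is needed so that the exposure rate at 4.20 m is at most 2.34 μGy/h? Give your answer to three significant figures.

At 4.20 m, distance alone gives 1540 × (0.774/4.20)² = 1540 × 0.03396 = 52.30 μGy/h.
Further attenuation needed: 52.30/2.34 = 22.35.
n = log₂(22.35) = 4.482 half-value layers.
Thickness = 4.482 × 1.17 cm = 5.244 cm.

5.24 cm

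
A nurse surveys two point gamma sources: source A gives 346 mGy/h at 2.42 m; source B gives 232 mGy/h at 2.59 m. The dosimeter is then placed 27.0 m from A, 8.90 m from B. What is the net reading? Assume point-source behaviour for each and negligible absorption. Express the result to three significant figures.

22.4 mGy/h

By superposition, sum each source's inverse-square contribution:
A: 346 × (2.42/27.0)² = 2.780 mGy/h
B: 232 × (2.59/8.90)² = 19.65 mGy/h
Total = 2.780 + 19.65 = 22.43 mGy/h.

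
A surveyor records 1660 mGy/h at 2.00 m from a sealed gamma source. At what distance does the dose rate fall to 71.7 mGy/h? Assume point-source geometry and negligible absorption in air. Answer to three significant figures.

9.62 m

Applying the 1/r² law, d₂ = d₁·√(I₁/I₂).
I₁/I₂ = 1660/71.7 = 23.15, so d₂ = 2.00 × √23.15 = 9.623 m.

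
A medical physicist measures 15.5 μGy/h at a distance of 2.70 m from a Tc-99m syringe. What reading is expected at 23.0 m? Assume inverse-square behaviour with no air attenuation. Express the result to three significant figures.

By the inverse-square law, the rate at 23.0 m is
(2.70/23.0)² = 0.01378, so 15.5 × 0.01378 = 0.2136 μGy/h.

0.214 μGy/h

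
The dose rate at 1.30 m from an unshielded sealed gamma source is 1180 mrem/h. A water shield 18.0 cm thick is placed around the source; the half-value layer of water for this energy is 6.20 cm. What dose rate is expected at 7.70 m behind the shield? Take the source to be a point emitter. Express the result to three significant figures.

Distance alone: 1180 × (1.30/7.70)² = 1180 × 0.02850 = 33.63 mrem/h.
Shield: 18.0/6.20 = 2.903 half-value layers → attenuation 2^(−2.903) = 0.1337.
Combined: 33.63 × 0.1337 = 4.496 mrem/h.

4.50 mrem/h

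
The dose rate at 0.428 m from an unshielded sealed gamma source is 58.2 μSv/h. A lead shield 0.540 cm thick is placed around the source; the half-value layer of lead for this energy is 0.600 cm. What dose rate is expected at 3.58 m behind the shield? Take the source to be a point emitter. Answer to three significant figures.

Distance alone: (0.428/3.58)² = 0.01429, so 58.2 × 0.01429 = 0.8317 μSv/h.
Shield: 0.540/0.600 = 0.9000 half-value layers → attenuation 2^(−0.9000) = 0.5359.
Combined: 0.8317 × 0.5359 = 0.4457 μSv/h.

0.446 μSv/h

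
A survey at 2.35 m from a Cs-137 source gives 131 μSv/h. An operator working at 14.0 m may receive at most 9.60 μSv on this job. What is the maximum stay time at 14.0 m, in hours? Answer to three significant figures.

By the inverse-square law, rate at 14.0 m:
131 × (2.35/14.0)² = 131 × 0.02818 = 3.692 μSv/h.
Stay time = 9.60 μSv ÷ 3.692 μSv/h = 2.600 h.

2.60 h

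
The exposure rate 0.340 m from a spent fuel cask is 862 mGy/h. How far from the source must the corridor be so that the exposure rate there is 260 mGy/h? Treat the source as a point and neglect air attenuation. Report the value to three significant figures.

Applying the 1/r² law, d₂ = d₁·√(I₁/I₂).
I₁/I₂ = 862/260 = 3.315, so d₂ = 0.340 × √3.315 = 0.6190 m.

0.619 m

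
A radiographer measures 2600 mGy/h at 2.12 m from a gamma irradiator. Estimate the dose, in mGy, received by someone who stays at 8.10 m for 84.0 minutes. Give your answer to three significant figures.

249 mGy

Using I₁d₁² = I₂d₂², rate at 8.10 m:
(2.12/8.10)² = 0.06850, so 2600 × 0.06850 = 178.1 mGy/h.
Dose = rate × time = 178.1 mGy/h × 1.400 h = 249.3 mGy.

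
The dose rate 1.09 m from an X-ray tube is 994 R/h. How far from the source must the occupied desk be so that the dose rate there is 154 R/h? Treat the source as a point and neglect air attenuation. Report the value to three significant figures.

2.77 m

Using I₁d₁² = I₂d₂², d₂ = d₁·√(I₁/I₂).
I₁/I₂ = 994/154 = 6.455, so d₂ = 1.09 × √6.455 = 2.769 m.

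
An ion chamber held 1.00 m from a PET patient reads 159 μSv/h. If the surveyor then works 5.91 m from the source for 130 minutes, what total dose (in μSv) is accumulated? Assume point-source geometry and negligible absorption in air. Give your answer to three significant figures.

Intensity scales as (d₁/d₂)², so rate at 5.91 m:
(1.00/5.91)² = 0.02863, so 159 × 0.02863 = 4.552 μSv/h.
Dose = rate × time = 4.552 μSv/h × 2.167 h = 9.864 μSv.

9.86 μSv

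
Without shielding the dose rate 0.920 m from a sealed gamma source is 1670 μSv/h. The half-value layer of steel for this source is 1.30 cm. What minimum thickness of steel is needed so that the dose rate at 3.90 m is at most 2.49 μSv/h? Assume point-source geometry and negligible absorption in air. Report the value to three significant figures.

6.79 cm

At 3.90 m, distance alone gives 1670 × (0.920/3.90)² = 1670 × 0.05565 = 92.94 μSv/h.
Further attenuation needed: 92.94/2.49 = 37.33.
n = log₂(37.33) = 5.222 half-value layers.
Thickness = 5.222 × 1.30 cm = 6.789 cm.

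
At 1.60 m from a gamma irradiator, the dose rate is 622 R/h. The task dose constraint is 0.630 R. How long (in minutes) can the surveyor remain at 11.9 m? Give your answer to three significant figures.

3.36 min

Intensity scales as (d₁/d₂)², so rate at 11.9 m:
(1.60/11.9)² = 0.01808, so 622 × 0.01808 = 11.25 R/h.
Stay time = 0.630 R ÷ 11.25 R/h = 0.05600 h = 3.360 min.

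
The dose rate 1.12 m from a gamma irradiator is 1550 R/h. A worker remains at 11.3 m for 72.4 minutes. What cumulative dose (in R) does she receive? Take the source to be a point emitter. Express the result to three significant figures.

18.4 R

Since intensity falls as 1/r², rate at 11.3 m:
(1.12/11.3)² = 0.009824, so 1550 × 0.009824 = 15.23 R/h.
Dose = rate × time = 15.23 R/h × 1.207 h = 18.38 R.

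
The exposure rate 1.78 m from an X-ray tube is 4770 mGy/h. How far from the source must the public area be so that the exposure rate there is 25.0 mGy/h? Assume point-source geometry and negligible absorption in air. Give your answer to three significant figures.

Using I₁d₁² = I₂d₂², d₂ = d₁·√(I₁/I₂).
I₁/I₂ = 4770/25.0 = 190.8, so d₂ = 1.78 × √190.8 = 24.59 m.

24.6 m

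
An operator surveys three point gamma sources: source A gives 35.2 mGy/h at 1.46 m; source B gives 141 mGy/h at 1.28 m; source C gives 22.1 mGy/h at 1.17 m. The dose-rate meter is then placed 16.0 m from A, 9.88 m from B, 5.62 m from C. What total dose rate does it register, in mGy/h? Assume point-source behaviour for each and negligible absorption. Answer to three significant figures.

3.62 mGy/h

Each source contributes Iᵢ·(dᵢ/rᵢ)²; contributions add.
A: 35.2 × (1.46/16.0)² = 0.2931 mGy/h
B: 141 × (1.28/9.88)² = 2.367 mGy/h
C: 22.1 × (1.17/5.62)² = 0.9578 mGy/h
Total = 0.2931 + 2.367 + 0.9578 = 3.618 mGy/h.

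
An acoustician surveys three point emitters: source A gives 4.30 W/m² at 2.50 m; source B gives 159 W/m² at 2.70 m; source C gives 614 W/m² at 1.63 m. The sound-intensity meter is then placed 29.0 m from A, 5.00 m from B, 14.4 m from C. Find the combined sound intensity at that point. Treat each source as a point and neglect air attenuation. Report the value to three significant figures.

Each source contributes Iᵢ·(dᵢ/rᵢ)²; contributions add.
A: 4.30 × (2.50/29.0)² = 0.03196 W/m²
B: 159 × (2.70/5.00)² = 46.36 W/m²
C: 614 × (1.63/14.4)² = 7.867 W/m²
Total = 0.03196 + 46.36 + 7.867 = 54.26 W/m².

54.3 W/m²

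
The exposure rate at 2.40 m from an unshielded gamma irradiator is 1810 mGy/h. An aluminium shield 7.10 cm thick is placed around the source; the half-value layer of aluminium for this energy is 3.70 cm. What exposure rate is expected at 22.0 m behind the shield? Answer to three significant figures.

Distance alone: (2.40/22.0)² = 0.01190, so 1810 × 0.01190 = 21.54 mGy/h.
Shield: 7.10/3.70 = 1.919 half-value layers → attenuation 2^(−1.919) = 0.2644.
Combined: 21.54 × 0.2644 = 5.695 mGy/h.

5.70 mGy/h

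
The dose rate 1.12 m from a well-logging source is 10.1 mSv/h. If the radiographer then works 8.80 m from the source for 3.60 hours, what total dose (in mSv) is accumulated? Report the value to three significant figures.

Since intensity falls as 1/r², rate at 8.80 m:
10.1 × (1.12/8.80)² = 10.1 × 0.01620 = 0.1636 mSv/h.
Dose = rate × time = 0.1636 mSv/h × 3.600 h = 0.5890 mSv.

0.589 mSv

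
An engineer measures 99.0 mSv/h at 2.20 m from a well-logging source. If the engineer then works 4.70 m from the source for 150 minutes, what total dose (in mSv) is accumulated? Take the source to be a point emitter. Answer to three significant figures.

By the inverse-square law, rate at 4.70 m:
(2.20/4.70)² = 0.2191, so 99.0 × 0.2191 = 21.69 mSv/h.
Dose = rate × time = 21.69 mSv/h × 2.500 h = 54.23 mSv.

54.2 mSv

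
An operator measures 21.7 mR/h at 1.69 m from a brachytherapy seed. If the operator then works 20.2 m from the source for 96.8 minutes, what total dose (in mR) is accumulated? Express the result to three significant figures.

0.245 mR

Intensity scales as (d₁/d₂)², so rate at 20.2 m:
(1.69/20.2)² = 0.007000, so 21.7 × 0.007000 = 0.1519 mR/h.
Dose = rate × time = 0.1519 mR/h × 1.613 h = 0.2450 mR.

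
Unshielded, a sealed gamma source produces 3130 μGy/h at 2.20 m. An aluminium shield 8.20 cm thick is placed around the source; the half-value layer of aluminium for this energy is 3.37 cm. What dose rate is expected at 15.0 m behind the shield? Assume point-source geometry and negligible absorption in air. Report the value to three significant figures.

12.5 μGy/h

Distance alone: (2.20/15.0)² = 0.02151, so 3130 × 0.02151 = 67.33 μGy/h.
Shield: 8.20/3.37 = 2.433 half-value layers → attenuation 2^(−2.433) = 0.1852.
Combined: 67.33 × 0.1852 = 12.47 μGy/h.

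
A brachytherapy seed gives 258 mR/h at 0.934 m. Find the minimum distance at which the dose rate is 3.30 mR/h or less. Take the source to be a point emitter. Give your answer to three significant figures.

Applying the 1/r² law, d₂ = d₁·√(I₁/I₂).
I₁/I₂ = 258/3.30 = 78.18, so d₂ = 0.934 × √78.18 = 8.258 m.

8.26 m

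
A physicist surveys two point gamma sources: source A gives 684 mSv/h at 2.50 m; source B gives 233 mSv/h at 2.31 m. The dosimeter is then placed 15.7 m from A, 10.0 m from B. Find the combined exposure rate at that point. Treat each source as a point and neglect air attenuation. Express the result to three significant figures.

By superposition, sum each source's inverse-square contribution:
A: 684 × (2.50/15.7)² = 17.34 mSv/h
B: 233 × (2.31/10.0)² = 12.43 mSv/h
Total = 17.34 + 12.43 = 29.77 mSv/h.

29.8 mSv/h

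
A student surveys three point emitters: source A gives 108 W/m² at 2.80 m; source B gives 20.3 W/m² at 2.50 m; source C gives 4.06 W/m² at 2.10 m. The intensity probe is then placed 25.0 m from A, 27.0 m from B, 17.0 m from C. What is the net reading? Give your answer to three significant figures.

By superposition, sum each source's inverse-square contribution:
A: 108 × (2.80/25.0)² = 1.355 W/m²
B: 20.3 × (2.50/27.0)² = 0.1740 W/m²
C: 4.06 × (2.10/17.0)² = 0.06195 W/m²
Total = 1.355 + 0.1740 + 0.06195 = 1.591 W/m².

1.59 W/m²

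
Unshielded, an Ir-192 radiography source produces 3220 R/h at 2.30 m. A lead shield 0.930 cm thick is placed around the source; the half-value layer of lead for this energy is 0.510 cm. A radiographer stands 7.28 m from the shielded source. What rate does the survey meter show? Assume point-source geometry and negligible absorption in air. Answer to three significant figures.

Distance alone: (2.30/7.28)² = 0.09981, so 3220 × 0.09981 = 321.4 R/h.
Shield: 0.930/0.510 = 1.824 half-value layers → attenuation 2^(−1.824) = 0.2824.
Combined: 321.4 × 0.2824 = 90.76 R/h.

90.8 R/h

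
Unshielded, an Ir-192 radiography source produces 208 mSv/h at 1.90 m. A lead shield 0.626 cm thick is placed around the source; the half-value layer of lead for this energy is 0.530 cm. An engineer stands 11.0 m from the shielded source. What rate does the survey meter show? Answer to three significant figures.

Distance alone: 208 × (1.90/11.0)² = 208 × 0.02983 = 6.205 mSv/h.
Shield: 0.626/0.530 = 1.181 half-value layers → attenuation 2^(−1.181) = 0.4410.
Combined: 6.205 × 0.4410 = 2.736 mSv/h.

2.74 mSv/h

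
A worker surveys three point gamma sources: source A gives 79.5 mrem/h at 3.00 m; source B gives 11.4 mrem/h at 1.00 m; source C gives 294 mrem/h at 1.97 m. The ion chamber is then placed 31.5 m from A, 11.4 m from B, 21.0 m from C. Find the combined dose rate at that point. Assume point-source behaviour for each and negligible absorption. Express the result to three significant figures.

3.40 mrem/h

Each source contributes Iᵢ·(dᵢ/rᵢ)²; contributions add.
A: 79.5 × (3.00/31.5)² = 0.7211 mrem/h
B: 11.4 × (1.00/11.4)² = 0.08772 mrem/h
C: 294 × (1.97/21.0)² = 2.587 mrem/h
Total = 0.7211 + 0.08772 + 2.587 = 3.396 mrem/h.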